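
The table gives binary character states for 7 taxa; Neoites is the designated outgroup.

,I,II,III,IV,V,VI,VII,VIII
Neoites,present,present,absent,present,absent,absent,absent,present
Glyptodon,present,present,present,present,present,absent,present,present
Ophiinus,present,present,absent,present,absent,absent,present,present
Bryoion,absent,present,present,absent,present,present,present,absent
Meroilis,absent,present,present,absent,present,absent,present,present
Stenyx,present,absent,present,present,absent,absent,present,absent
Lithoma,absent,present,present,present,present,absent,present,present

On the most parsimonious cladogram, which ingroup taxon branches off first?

Character polarity is set by the outgroup: the derived state is whichever differs from the outgroup's state, so for I, II, IV, VIII the derived state is 'absent', and for the remaining characters it is 'present'.
I: derived state 'absent' in Bryoion, Lithoma, and Meroilis only — synapomorphy for {Bryoion, Lithoma, Meroilis}.
II: derived state 'absent' in Stenyx only — an autapomorphy, so it tells us nothing about relationships among taxa.
Only Bryoion, Glyptodon, Lithoma, Meroilis, and Stenyx show the derived state 'present' for III, supporting them as a clade.
IV (derived state 'absent') is shared by Bryoion and Meroilis — a synapomorphy uniting that clade.
Only Bryoion, Glyptodon, Lithoma, and Meroilis show the derived state 'present' for V, supporting them as a clade.
VI (derived state 'present') is unique to Bryoion (autapomorphy; uninformative for grouping).
All ingroup taxa share the derived state 'present' for VII; it defines the ingroup but does not resolve relationships within it.
VIII groups Bryoion and Stenyx, which is incompatible with the clades supported by the remaining characters; treating it as convergent (homoplasy) costs fewer steps than any alternative tree.
Most parsimonious ingroup topology: (((Glyptodon,((Bryoion,Meroilis),Lithoma)),Stenyx),Ophiinus).
Ophiinus is sister to the clade containing all other ingroup taxa, so it is the earliest-diverging (most basal) ingroup lineage.

Ophiinus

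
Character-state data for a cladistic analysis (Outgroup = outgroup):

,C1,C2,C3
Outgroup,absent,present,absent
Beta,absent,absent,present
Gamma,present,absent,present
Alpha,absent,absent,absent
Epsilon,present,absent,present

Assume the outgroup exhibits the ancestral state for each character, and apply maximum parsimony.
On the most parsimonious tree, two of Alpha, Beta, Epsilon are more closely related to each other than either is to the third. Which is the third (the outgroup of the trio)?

Alpha

Character polarity is set by the outgroup: the derived state is whichever differs from the outgroup's state, so for C2 the derived state is 'absent', and for the remaining characters it is 'present'.
C1 (derived state 'present') is shared by Epsilon and Gamma — a synapomorphy uniting that clade.
C2 (derived state 'absent') is shared by all ingroup taxa — unites the whole ingroup.
C3: derived state 'present' in Beta, Epsilon, and Gamma only — synapomorphy for {Beta, Epsilon, Gamma}.
Most parsimonious ingroup topology: ((Beta,(Gamma,Epsilon)),Alpha).
Beta and Epsilon share a more recent common ancestor with each other than either does with Alpha, so Alpha is the least closely related of the three.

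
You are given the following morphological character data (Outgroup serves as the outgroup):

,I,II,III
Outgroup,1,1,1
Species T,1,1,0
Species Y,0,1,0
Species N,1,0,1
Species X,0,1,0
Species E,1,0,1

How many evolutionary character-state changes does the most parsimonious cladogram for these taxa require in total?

3

The outgroup has state '1' for every character, so '0' is the derived state throughout.
I (derived state '0') is shared by Species X and Species Y — a synapomorphy uniting that clade.
Only Species E and Species N show the derived state '0' for II, supporting them as a clade.
III: derived state '0' in Species T, Species X, and Species Y only — synapomorphy for {Species T, Species X, Species Y}.
Most parsimonious ingroup topology: ((Species T,(Species Y,Species X)),(Species N,Species E)).
Changes per character on this tree: I: 1; II: 1; III: 1.
Total = 3.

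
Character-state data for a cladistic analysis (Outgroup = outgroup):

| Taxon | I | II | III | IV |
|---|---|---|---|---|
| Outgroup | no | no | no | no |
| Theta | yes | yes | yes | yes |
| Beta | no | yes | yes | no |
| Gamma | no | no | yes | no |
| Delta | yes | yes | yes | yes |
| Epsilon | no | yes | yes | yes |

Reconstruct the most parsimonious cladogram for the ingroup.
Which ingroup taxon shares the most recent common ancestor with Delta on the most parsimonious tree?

Theta

The outgroup has state 'no' for every character, so 'yes' is the derived state throughout.
I: derived state 'yes' in Delta and Theta only — synapomorphy for {Delta, Theta}.
II (derived state 'yes') is shared by Beta, Delta, Epsilon, and Theta — a synapomorphy uniting that clade.
All ingroup taxa share the derived state 'yes' for III; it defines the ingroup but does not resolve relationships within it.
IV (derived state 'yes') is shared by Delta, Epsilon, and Theta — a synapomorphy uniting that clade.
Most parsimonious ingroup topology: ((((Theta,Delta),Epsilon),Beta),Gamma).
Delta and Theta form a cherry on this tree, so they are sister taxa.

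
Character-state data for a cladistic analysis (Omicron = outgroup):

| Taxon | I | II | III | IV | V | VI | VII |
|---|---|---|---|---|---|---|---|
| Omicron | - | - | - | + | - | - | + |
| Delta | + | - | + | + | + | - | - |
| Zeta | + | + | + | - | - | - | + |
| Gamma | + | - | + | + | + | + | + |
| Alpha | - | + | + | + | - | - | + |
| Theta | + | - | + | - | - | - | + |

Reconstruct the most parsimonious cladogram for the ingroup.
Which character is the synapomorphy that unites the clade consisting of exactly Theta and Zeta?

IV

Character polarity is set by the outgroup: the derived state is whichever differs from the outgroup's state, so for IV, VII the derived state is '-', and for the remaining characters it is '+'.
I: derived state '+' in Delta, Gamma, Theta, and Zeta only — synapomorphy for {Delta, Gamma, Theta, Zeta}.
II (state '+') occurs in Alpha and Zeta but conflicts with the nesting implied by the other characters — most parsimoniously interpreted as homoplasy.
III (derived state '+') is shared by all ingroup taxa — unites the whole ingroup.
Only Theta and Zeta show the derived state '-' for IV, supporting them as a clade.
V (derived state '+') is shared by Delta and Gamma — a synapomorphy uniting that clade.
VI (derived state '+') is unique to Gamma (autapomorphy; uninformative for grouping).
VII: derived state '-' in Delta only — an autapomorphy, so it tells us nothing about relationships among taxa.
Most parsimonious ingroup topology: (((Delta,Gamma),(Zeta,Theta)),Alpha).
The clade {Theta, Zeta} is supported by IV: its derived state '-' occurs in exactly those taxa and in no other taxon (including the outgroup).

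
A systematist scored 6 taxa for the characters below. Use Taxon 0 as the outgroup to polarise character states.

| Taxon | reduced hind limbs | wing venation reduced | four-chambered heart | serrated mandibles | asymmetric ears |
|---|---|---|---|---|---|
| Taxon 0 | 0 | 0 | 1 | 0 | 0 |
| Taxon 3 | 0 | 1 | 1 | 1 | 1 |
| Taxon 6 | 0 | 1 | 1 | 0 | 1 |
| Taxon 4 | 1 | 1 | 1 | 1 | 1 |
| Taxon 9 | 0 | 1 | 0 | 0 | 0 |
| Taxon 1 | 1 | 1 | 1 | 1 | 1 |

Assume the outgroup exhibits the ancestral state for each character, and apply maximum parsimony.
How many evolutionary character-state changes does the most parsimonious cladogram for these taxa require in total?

Character polarity is set by the outgroup: the derived state is whichever differs from the outgroup's state, so for four-chambered heart the derived state is '0', and for the remaining characters it is '1'.
reduced hind limbs: derived state '1' in Taxon 1 and Taxon 4 only — synapomorphy for {Taxon 1, Taxon 4}.
All ingroup taxa share the derived state '1' for wing venation reduced; it defines the ingroup but does not resolve relationships within it.
four-chambered heart: derived state '0' in Taxon 9 only — an autapomorphy, so it tells us nothing about relationships among taxa.
serrated mandibles: derived state '1' in Taxon 1, Taxon 3, and Taxon 4 only — synapomorphy for {Taxon 1, Taxon 3, Taxon 4}.
Only Taxon 1, Taxon 3, Taxon 4, and Taxon 6 show the derived state '1' for asymmetric ears, supporting them as a clade.
Most parsimonious ingroup topology: (((Taxon 3,(Taxon 4,Taxon 1)),Taxon 6),Taxon 9).
Changes per character on this tree: reduced hind limbs: 1; wing venation reduced: 1; four-chambered heart: 1; serrated mandibles: 1; asymmetric ears: 1.
Total = 5.

5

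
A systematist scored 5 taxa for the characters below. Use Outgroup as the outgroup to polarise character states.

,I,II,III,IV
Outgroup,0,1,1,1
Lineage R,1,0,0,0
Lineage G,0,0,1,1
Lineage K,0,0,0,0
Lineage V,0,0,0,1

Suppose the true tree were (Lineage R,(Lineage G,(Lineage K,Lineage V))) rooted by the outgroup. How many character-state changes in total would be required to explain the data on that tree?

6

Map each character onto (Lineage R,(Lineage G,(Lineage K,Lineage V))) (rooted by Outgroup) and count the minimum state changes it requires (Fitch parsimony):
I: 1; II: 1; III: 2; IV: 2.
Total tree length = 6.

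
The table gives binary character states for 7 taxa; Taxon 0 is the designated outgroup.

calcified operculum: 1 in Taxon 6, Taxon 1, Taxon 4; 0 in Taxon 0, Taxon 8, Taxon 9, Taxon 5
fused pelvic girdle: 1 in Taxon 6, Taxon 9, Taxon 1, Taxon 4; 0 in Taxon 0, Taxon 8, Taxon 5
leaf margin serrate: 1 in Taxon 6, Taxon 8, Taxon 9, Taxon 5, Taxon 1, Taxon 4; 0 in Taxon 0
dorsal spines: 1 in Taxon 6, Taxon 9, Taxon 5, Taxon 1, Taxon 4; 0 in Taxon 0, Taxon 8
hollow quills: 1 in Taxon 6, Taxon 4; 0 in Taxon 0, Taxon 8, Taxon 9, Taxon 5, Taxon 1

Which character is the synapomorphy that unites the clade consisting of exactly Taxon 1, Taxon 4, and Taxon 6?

The outgroup has state '0' for every character, so '1' is the derived state throughout.
Only Taxon 1, Taxon 4, and Taxon 6 show the derived state '1' for calcified operculum, supporting them as a clade.
Only Taxon 1, Taxon 4, Taxon 6, and Taxon 9 show the derived state '1' for fused pelvic girdle, supporting them as a clade.
leaf margin serrate (derived state '1') is shared by all ingroup taxa — unites the whole ingroup.
dorsal spines (derived state '1') is shared by Taxon 1, Taxon 4, Taxon 5, Taxon 6, and Taxon 9 — a synapomorphy uniting that clade.
hollow quills (derived state '1') is shared by Taxon 4 and Taxon 6 — a synapomorphy uniting that clade.
Most parsimonious ingroup topology: (((((Taxon 6,Taxon 4),Taxon 1),Taxon 9),Taxon 5),Taxon 8).
The clade {Taxon 1, Taxon 4, Taxon 6} is supported by calcified operculum: its derived state '1' occurs in exactly those taxa and in no other taxon (including the outgroup).

calcified operculum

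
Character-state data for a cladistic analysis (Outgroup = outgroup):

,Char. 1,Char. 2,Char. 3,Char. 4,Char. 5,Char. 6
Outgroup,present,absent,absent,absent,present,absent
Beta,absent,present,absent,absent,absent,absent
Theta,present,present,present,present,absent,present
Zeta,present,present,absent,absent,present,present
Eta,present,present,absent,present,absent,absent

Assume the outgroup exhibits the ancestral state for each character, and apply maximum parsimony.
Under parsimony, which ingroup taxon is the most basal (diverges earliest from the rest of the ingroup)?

Character polarity is set by the outgroup: the derived state is whichever differs from the outgroup's state, so for Char. 1, Char. 5 the derived state is 'absent', and for the remaining characters it is 'present'.
Char. 1: derived state 'absent' in Beta only — an autapomorphy, so it tells us nothing about relationships among taxa.
Char. 2 (derived state 'present') is shared by all ingroup taxa — unites the whole ingroup.
Char. 3: derived state 'present' in Theta only — an autapomorphy, so it tells us nothing about relationships among taxa.
Char. 4 (derived state 'present') is shared by Eta and Theta — a synapomorphy uniting that clade.
Char. 5 (derived state 'absent') is shared by Beta, Eta, and Theta — a synapomorphy uniting that clade.
Char. 6 (state 'present') occurs in Theta and Zeta but conflicts with the nesting implied by the other characters — most parsimoniously interpreted as homoplasy.
Most parsimonious ingroup topology: ((Beta,(Theta,Eta)),Zeta).
Zeta is sister to the clade containing all other ingroup taxa, so it is the earliest-diverging (most basal) ingroup lineage.

Zeta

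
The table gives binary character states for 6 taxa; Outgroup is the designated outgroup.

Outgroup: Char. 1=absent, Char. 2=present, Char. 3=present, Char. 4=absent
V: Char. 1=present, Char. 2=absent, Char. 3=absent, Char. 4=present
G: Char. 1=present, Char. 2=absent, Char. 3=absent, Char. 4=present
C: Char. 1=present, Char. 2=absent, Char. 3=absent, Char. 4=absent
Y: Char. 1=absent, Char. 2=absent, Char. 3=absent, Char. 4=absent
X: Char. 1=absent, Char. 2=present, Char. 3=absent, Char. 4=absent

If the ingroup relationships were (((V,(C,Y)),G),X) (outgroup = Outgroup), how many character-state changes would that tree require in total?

6

Map each character onto (((V,(C,Y)),G),X) (rooted by Outgroup) and count the minimum state changes it requires (Fitch parsimony):
Char. 1: 2; Char. 2: 1; Char. 3: 1; Char. 4: 2.
Total tree length = 6.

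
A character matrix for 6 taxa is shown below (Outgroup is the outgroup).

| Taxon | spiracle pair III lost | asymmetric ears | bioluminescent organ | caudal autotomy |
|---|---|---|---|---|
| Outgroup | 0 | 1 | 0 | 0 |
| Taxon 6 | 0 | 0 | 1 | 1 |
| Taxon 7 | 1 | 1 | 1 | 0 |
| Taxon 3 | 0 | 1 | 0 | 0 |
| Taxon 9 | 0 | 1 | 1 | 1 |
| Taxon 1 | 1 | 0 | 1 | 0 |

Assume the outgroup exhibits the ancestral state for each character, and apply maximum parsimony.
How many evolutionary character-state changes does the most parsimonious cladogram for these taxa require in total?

Character polarity is set by the outgroup: the derived state is whichever differs from the outgroup's state, so for asymmetric ears the derived state is '0', and for the remaining characters it is '1'.
spiracle pair III lost: derived state '1' in Taxon 1 and Taxon 7 only — synapomorphy for {Taxon 1, Taxon 7}.
asymmetric ears groups Taxon 1 and Taxon 6, which is incompatible with the clades supported by the remaining characters; treating it as convergent (homoplasy) costs fewer steps than any alternative tree.
Only Taxon 1, Taxon 6, Taxon 7, and Taxon 9 show the derived state '1' for bioluminescent organ, supporting them as a clade.
caudal autotomy: derived state '1' in Taxon 6 and Taxon 9 only — synapomorphy for {Taxon 6, Taxon 9}.
Most parsimonious ingroup topology: (((Taxon 6,Taxon 9),(Taxon 7,Taxon 1)),Taxon 3).
Changes per character on this tree: spiracle pair III lost: 1; asymmetric ears: 2; bioluminescent organ: 1; caudal autotomy: 1.
Total = 5.

5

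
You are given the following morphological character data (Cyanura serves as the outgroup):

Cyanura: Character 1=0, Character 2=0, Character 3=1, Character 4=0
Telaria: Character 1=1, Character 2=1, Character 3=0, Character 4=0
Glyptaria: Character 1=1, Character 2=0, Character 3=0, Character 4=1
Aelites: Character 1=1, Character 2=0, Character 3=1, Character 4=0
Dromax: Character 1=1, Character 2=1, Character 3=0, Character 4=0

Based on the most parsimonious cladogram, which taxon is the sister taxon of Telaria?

Dromax

Character polarity is set by the outgroup: the derived state is whichever differs from the outgroup's state, so for Character 3 the derived state is '0', and for the remaining characters it is '1'.
All ingroup taxa share the derived state '1' for Character 1; it defines the ingroup but does not resolve relationships within it.
Character 2: derived state '1' in Dromax and Telaria only — synapomorphy for {Dromax, Telaria}.
Only Dromax, Glyptaria, and Telaria show the derived state '0' for Character 3, supporting them as a clade.
Character 4: derived state '1' in Glyptaria only — an autapomorphy, so it tells us nothing about relationships among taxa.
Most parsimonious ingroup topology: (((Telaria,Dromax),Glyptaria),Aelites).
Telaria and Dromax form a cherry on this tree, so they are sister taxa.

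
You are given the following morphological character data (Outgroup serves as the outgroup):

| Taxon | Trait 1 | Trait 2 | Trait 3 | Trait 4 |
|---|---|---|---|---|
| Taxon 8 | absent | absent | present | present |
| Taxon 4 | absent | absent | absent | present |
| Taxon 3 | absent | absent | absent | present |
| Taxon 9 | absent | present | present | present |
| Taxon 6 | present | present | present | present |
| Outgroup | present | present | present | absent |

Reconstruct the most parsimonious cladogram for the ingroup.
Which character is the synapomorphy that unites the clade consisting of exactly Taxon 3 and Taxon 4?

Trait 3

Character polarity is set by the outgroup: the derived state is whichever differs from the outgroup's state, so for Trait 1, Trait 2, Trait 3 the derived state is 'absent', and for the remaining characters it is 'present'.
Trait 1 (derived state 'absent') is shared by Taxon 3, Taxon 4, Taxon 8, and Taxon 9 — a synapomorphy uniting that clade.
Trait 2 (derived state 'absent') is shared by Taxon 3, Taxon 4, and Taxon 8 — a synapomorphy uniting that clade.
Only Taxon 3 and Taxon 4 show the derived state 'absent' for Trait 3, supporting them as a clade.
All ingroup taxa share the derived state 'present' for Trait 4; it defines the ingroup but does not resolve relationships within it.
Most parsimonious ingroup topology: ((((Taxon 4,Taxon 3),Taxon 8),Taxon 9),Taxon 6).
The clade {Taxon 3, Taxon 4} is supported by Trait 3: its derived state 'absent' occurs in exactly those taxa and in no other taxon (including the outgroup).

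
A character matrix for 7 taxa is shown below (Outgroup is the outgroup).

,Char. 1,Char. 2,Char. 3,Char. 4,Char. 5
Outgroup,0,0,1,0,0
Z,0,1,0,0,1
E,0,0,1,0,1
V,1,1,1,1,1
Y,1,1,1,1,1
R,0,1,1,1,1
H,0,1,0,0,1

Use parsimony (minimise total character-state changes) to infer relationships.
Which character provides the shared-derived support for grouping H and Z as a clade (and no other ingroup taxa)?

Char. 3

Character polarity is set by the outgroup: the derived state is whichever differs from the outgroup's state, so for Char. 3 the derived state is '0', and for the remaining characters it is '1'.
Only V and Y show the derived state '1' for Char. 1, supporting them as a clade.
Char. 2: derived state '1' in H, R, V, Y, and Z only — synapomorphy for {H, R, V, Y, Z}.
Char. 3: derived state '0' in H and Z only — synapomorphy for {H, Z}.
Char. 4: derived state '1' in R, V, and Y only — synapomorphy for {R, V, Y}.
All ingroup taxa share the derived state '1' for Char. 5; it defines the ingroup but does not resolve relationships within it.
Most parsimonious ingroup topology: (((Z,H),((V,Y),R)),E).
The clade {H, Z} is supported by Char. 3: its derived state '0' occurs in exactly those taxa and in no other taxon (including the outgroup).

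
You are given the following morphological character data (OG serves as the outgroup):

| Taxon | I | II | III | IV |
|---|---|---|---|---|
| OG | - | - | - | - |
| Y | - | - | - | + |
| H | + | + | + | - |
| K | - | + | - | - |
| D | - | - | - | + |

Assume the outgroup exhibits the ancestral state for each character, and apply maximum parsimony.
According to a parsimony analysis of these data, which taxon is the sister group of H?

The outgroup has state '-' for every character, so '+' is the derived state throughout.
I (derived state '+') is unique to H (autapomorphy; uninformative for grouping).
Only H and K show the derived state '+' for II, supporting them as a clade.
III (derived state '+') is unique to H (autapomorphy; uninformative for grouping).
IV: derived state '+' in D and Y only — synapomorphy for {D, Y}.
Most parsimonious ingroup topology: ((Y,D),(H,K)).
H and K form a cherry on this tree, so they are sister taxa.

K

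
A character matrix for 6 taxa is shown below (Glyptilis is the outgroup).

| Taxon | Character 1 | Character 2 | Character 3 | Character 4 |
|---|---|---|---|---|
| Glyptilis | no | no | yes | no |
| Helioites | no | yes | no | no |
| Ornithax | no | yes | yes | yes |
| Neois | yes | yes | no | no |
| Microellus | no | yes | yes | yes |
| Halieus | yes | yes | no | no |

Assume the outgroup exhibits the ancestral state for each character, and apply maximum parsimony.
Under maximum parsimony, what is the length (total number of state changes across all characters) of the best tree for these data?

Character polarity is set by the outgroup: the derived state is whichever differs from the outgroup's state, so for Character 3 the derived state is 'no', and for the remaining characters it is 'yes'.
Character 1: derived state 'yes' in Halieus and Neois only — synapomorphy for {Halieus, Neois}.
All ingroup taxa share the derived state 'yes' for Character 2; it defines the ingroup but does not resolve relationships within it.
Character 3 (derived state 'no') is shared by Halieus, Helioites, and Neois — a synapomorphy uniting that clade.
Only Microellus and Ornithax show the derived state 'yes' for Character 4, supporting them as a clade.
Most parsimonious ingroup topology: ((Helioites,(Neois,Halieus)),(Ornithax,Microellus)).
Changes per character on this tree: Character 1: 1; Character 2: 1; Character 3: 1; Character 4: 1.
Total = 4.

4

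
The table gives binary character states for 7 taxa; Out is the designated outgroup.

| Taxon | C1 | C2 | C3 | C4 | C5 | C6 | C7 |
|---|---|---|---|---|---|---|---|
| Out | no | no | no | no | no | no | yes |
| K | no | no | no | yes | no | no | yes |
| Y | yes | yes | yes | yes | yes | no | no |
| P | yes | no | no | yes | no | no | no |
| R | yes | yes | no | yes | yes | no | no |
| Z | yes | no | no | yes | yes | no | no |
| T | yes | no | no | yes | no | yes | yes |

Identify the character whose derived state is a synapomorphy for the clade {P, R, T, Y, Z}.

C1

Character polarity is set by the outgroup: the derived state is whichever differs from the outgroup's state, so for C7 the derived state is 'no', and for the remaining characters it is 'yes'.
C1: derived state 'yes' in P, R, T, Y, and Z only — synapomorphy for {P, R, T, Y, Z}.
C2: derived state 'yes' in R and Y only — synapomorphy for {R, Y}.
C3: derived state 'yes' in Y only — an autapomorphy, so it tells us nothing about relationships among taxa.
C4 (derived state 'yes') is shared by all ingroup taxa — unites the whole ingroup.
Only R, Y, and Z show the derived state 'yes' for C5, supporting them as a clade.
C6: derived state 'yes' in T only — an autapomorphy, so it tells us nothing about relationships among taxa.
C7 (derived state 'no') is shared by P, R, Y, and Z — a synapomorphy uniting that clade.
Most parsimonious ingroup topology: (K,((((Y,R),Z),P),T)).
The clade {P, R, T, Y, Z} is supported by C1: its derived state 'yes' occurs in exactly those taxa and in no other taxon (including the outgroup).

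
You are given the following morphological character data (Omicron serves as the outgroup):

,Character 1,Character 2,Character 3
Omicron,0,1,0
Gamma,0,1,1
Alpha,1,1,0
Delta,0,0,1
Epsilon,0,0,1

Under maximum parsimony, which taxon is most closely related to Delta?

Epsilon

Character polarity is set by the outgroup: the derived state is whichever differs from the outgroup's state, so for Character 2 the derived state is '0', and for the remaining characters it is '1'.
Character 1 (derived state '1') is unique to Alpha (autapomorphy; uninformative for grouping).
Character 2 (derived state '0') is shared by Delta and Epsilon — a synapomorphy uniting that clade.
Only Delta, Epsilon, and Gamma show the derived state '1' for Character 3, supporting them as a clade.
Most parsimonious ingroup topology: ((Gamma,(Delta,Epsilon)),Alpha).
Delta and Epsilon form a cherry on this tree, so they are sister taxa.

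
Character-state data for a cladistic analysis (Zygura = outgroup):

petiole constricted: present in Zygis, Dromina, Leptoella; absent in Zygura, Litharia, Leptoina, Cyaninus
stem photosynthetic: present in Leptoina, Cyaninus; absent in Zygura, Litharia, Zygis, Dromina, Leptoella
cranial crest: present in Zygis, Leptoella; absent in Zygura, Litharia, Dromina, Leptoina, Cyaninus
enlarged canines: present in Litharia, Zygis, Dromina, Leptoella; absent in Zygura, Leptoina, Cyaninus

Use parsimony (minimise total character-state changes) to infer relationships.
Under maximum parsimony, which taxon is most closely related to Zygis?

The outgroup has state 'absent' for every character, so 'present' is the derived state throughout.
Only Dromina, Leptoella, and Zygis show the derived state 'present' for petiole constricted, supporting them as a clade.
stem photosynthetic: derived state 'present' in Cyaninus and Leptoina only — synapomorphy for {Cyaninus, Leptoina}.
cranial crest (derived state 'present') is shared by Leptoella and Zygis — a synapomorphy uniting that clade.
enlarged canines: derived state 'present' in Dromina, Leptoella, Litharia, and Zygis only — synapomorphy for {Dromina, Leptoella, Litharia, Zygis}.
Most parsimonious ingroup topology: ((Litharia,((Zygis,Leptoella),Dromina)),(Leptoina,Cyaninus)).
Zygis and Leptoella form a cherry on this tree, so they are sister taxa.

Leptoella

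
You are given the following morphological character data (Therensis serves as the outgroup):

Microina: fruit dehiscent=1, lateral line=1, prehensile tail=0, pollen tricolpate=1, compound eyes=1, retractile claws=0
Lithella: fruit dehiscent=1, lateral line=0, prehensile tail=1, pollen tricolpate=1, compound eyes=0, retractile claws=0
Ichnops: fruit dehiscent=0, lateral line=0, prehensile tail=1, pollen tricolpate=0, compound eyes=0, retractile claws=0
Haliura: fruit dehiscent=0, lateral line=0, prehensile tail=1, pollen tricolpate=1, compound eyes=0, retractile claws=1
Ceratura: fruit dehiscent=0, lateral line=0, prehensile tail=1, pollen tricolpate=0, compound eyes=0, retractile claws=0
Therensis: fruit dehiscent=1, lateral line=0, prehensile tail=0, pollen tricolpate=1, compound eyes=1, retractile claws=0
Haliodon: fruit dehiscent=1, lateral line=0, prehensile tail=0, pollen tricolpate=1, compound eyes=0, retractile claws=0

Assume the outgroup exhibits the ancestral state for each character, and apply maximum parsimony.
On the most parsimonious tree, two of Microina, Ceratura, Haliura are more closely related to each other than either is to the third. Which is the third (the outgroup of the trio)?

Character polarity is set by the outgroup: the derived state is whichever differs from the outgroup's state, so for fruit dehiscent, pollen tricolpate, compound eyes the derived state is '0', and for the remaining characters it is '1'.
fruit dehiscent: derived state '0' in Ceratura, Haliura, and Ichnops only — synapomorphy for {Ceratura, Haliura, Ichnops}.
lateral line: derived state '1' in Microina only — an autapomorphy, so it tells us nothing about relationships among taxa.
Only Ceratura, Haliura, Ichnops, and Lithella show the derived state '1' for prehensile tail, supporting them as a clade.
Only Ceratura and Ichnops show the derived state '0' for pollen tricolpate, supporting them as a clade.
Only Ceratura, Haliodon, Haliura, Ichnops, and Lithella show the derived state '0' for compound eyes, supporting them as a clade.
retractile claws (derived state '1') is unique to Haliura (autapomorphy; uninformative for grouping).
Most parsimonious ingroup topology: (Microina,(((Haliura,(Ichnops,Ceratura)),Lithella),Haliodon)).
Haliura and Ceratura share a more recent common ancestor with each other than either does with Microina, so Microina is the least closely related of the three.

Microina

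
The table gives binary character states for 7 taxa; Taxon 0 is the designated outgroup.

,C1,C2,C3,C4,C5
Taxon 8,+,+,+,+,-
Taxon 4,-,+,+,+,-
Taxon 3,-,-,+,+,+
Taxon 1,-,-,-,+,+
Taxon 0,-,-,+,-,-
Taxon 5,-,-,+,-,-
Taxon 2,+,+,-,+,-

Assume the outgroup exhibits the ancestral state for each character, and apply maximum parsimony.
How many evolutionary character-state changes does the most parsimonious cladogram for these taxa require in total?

6

Character polarity is set by the outgroup: the derived state is whichever differs from the outgroup's state, so for C3 the derived state is '-', and for the remaining characters it is '+'.
Only Taxon 2 and Taxon 8 show the derived state '+' for C1, supporting them as a clade.
C2: derived state '+' in Taxon 2, Taxon 4, and Taxon 8 only — synapomorphy for {Taxon 2, Taxon 4, Taxon 8}.
C3 (state '-') occurs in Taxon 1 and Taxon 2 but conflicts with the nesting implied by the other characters — most parsimoniously interpreted as homoplasy.
Only Taxon 1, Taxon 2, Taxon 3, Taxon 4, and Taxon 8 show the derived state '+' for C4, supporting them as a clade.
C5 (derived state '+') is shared by Taxon 1 and Taxon 3 — a synapomorphy uniting that clade.
Most parsimonious ingroup topology: (Taxon 5,((Taxon 1,Taxon 3),((Taxon 8,Taxon 2),Taxon 4))).
Changes per character on this tree: C1: 1; C2: 1; C3: 2; C4: 1; C5: 1.
Total = 6.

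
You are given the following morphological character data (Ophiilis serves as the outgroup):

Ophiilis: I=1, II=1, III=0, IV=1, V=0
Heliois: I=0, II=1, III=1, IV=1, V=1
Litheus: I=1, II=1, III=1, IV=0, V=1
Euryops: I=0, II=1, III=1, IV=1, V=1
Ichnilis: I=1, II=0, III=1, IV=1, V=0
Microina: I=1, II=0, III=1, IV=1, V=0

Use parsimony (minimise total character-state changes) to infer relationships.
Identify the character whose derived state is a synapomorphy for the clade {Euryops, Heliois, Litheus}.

V

Character polarity is set by the outgroup: the derived state is whichever differs from the outgroup's state, so for I, II, IV the derived state is '0', and for the remaining characters it is '1'.
I: derived state '0' in Euryops and Heliois only — synapomorphy for {Euryops, Heliois}.
II: derived state '0' in Ichnilis and Microina only — synapomorphy for {Ichnilis, Microina}.
III (derived state '1') is shared by all ingroup taxa — unites the whole ingroup.
IV (derived state '0') is unique to Litheus (autapomorphy; uninformative for grouping).
Only Euryops, Heliois, and Litheus show the derived state '1' for V, supporting them as a clade.
Most parsimonious ingroup topology: (((Heliois,Euryops),Litheus),(Ichnilis,Microina)).
The clade {Euryops, Heliois, Litheus} is supported by V: its derived state '1' occurs in exactly those taxa and in no other taxon (including the outgroup).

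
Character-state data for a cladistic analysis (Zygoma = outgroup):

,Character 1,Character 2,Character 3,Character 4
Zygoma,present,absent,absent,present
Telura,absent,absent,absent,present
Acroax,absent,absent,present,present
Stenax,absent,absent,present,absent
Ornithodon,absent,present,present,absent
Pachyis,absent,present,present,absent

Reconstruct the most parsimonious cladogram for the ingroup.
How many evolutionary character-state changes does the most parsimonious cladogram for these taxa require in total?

4

Character polarity is set by the outgroup: the derived state is whichever differs from the outgroup's state, so for Character 1, Character 4 the derived state is 'absent', and for the remaining characters it is 'present'.
Character 1 (derived state 'absent') is shared by all ingroup taxa — unites the whole ingroup.
Character 2 (derived state 'present') is shared by Ornithodon and Pachyis — a synapomorphy uniting that clade.
Only Acroax, Ornithodon, Pachyis, and Stenax show the derived state 'present' for Character 3, supporting them as a clade.
Character 4 (derived state 'absent') is shared by Ornithodon, Pachyis, and Stenax — a synapomorphy uniting that clade.
Most parsimonious ingroup topology: (Telura,(Acroax,(Stenax,(Ornithodon,Pachyis)))).
Changes per character on this tree: Character 1: 1; Character 2: 1; Character 3: 1; Character 4: 1.
Total = 4.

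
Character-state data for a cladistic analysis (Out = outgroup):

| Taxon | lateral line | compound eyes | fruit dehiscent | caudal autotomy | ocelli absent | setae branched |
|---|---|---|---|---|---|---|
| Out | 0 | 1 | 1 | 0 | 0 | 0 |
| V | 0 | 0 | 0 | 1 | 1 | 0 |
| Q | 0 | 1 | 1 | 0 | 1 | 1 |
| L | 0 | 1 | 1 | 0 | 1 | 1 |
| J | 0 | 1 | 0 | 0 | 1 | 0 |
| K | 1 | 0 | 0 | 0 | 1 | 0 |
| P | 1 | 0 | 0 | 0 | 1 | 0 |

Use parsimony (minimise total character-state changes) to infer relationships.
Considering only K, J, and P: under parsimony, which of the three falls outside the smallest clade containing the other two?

Character polarity is set by the outgroup: the derived state is whichever differs from the outgroup's state, so for compound eyes, fruit dehiscent the derived state is '0', and for the remaining characters it is '1'.
lateral line: derived state '1' in K and P only — synapomorphy for {K, P}.
compound eyes (derived state '0') is shared by K, P, and V — a synapomorphy uniting that clade.
fruit dehiscent (derived state '0') is shared by J, K, P, and V — a synapomorphy uniting that clade.
caudal autotomy: derived state '1' in V only — an autapomorphy, so it tells us nothing about relationships among taxa.
ocelli absent (derived state '1') is shared by all ingroup taxa — unites the whole ingroup.
setae branched (derived state '1') is shared by L and Q — a synapomorphy uniting that clade.
Most parsimonious ingroup topology: (((V,(K,P)),J),(Q,L)).
K and P share a more recent common ancestor with each other than either does with J, so J is the least closely related of the three.

J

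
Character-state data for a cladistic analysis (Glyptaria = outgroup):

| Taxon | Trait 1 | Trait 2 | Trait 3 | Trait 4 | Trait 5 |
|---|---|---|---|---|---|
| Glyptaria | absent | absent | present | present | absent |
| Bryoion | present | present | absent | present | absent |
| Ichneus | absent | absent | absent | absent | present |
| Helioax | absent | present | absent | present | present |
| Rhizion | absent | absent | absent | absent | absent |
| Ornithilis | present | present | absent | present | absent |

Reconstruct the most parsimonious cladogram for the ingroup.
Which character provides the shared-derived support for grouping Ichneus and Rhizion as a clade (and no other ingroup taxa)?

Character polarity is set by the outgroup: the derived state is whichever differs from the outgroup's state, so for Trait 3, Trait 4 the derived state is 'absent', and for the remaining characters it is 'present'.
Only Bryoion and Ornithilis show the derived state 'present' for Trait 1, supporting them as a clade.
Trait 2 (derived state 'present') is shared by Bryoion, Helioax, and Ornithilis — a synapomorphy uniting that clade.
Trait 3 (derived state 'absent') is shared by all ingroup taxa — unites the whole ingroup.
Trait 4: derived state 'absent' in Ichneus and Rhizion only — synapomorphy for {Ichneus, Rhizion}.
Trait 5 (state 'present') occurs in Helioax and Ichneus but conflicts with the nesting implied by the other characters — most parsimoniously interpreted as homoplasy.
Most parsimonious ingroup topology: (((Bryoion,Ornithilis),Helioax),(Ichneus,Rhizion)).
The clade {Ichneus, Rhizion} is supported by Trait 4: its derived state 'absent' occurs in exactly those taxa and in no other taxon (including the outgroup).

Trait 4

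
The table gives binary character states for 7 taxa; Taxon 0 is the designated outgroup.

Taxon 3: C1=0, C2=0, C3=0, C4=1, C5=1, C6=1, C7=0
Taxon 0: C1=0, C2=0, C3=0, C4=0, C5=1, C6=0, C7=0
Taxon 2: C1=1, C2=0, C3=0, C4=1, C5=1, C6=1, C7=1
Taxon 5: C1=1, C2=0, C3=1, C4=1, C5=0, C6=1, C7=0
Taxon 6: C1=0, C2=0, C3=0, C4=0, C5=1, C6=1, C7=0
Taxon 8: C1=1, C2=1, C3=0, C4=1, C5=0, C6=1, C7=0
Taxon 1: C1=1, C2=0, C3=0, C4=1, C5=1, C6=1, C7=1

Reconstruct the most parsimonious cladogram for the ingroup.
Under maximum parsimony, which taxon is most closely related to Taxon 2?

Character polarity is set by the outgroup: the derived state is whichever differs from the outgroup's state, so for C5 the derived state is '0', and for the remaining characters it is '1'.
Only Taxon 1, Taxon 2, Taxon 5, and Taxon 8 show the derived state '1' for C1, supporting them as a clade.
C2 (derived state '1') is unique to Taxon 8 (autapomorphy; uninformative for grouping).
C3: derived state '1' in Taxon 5 only — an autapomorphy, so it tells us nothing about relationships among taxa.
Only Taxon 1, Taxon 2, Taxon 3, Taxon 5, and Taxon 8 show the derived state '1' for C4, supporting them as a clade.
C5 (derived state '0') is shared by Taxon 5 and Taxon 8 — a synapomorphy uniting that clade.
All ingroup taxa share the derived state '1' for C6; it defines the ingroup but does not resolve relationships within it.
Only Taxon 1 and Taxon 2 show the derived state '1' for C7, supporting them as a clade.
Most parsimonious ingroup topology: ((Taxon 3,((Taxon 8,Taxon 5),(Taxon 2,Taxon 1))),Taxon 6).
Taxon 2 and Taxon 1 form a cherry on this tree, so they are sister taxa.

Taxon 1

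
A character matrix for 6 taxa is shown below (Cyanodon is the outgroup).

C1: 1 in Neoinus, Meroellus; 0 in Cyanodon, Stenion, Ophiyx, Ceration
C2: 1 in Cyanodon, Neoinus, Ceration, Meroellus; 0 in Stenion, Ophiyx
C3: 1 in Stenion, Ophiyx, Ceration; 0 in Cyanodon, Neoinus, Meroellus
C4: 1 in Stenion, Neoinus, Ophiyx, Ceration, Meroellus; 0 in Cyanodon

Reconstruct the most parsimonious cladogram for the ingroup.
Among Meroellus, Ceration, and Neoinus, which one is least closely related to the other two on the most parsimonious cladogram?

Character polarity is set by the outgroup: the derived state is whichever differs from the outgroup's state, so for C2 the derived state is '0', and for the remaining characters it is '1'.
Only Meroellus and Neoinus show the derived state '1' for C1, supporting them as a clade.
C2: derived state '0' in Ophiyx and Stenion only — synapomorphy for {Ophiyx, Stenion}.
C3: derived state '1' in Ceration, Ophiyx, and Stenion only — synapomorphy for {Ceration, Ophiyx, Stenion}.
All ingroup taxa share the derived state '1' for C4; it defines the ingroup but does not resolve relationships within it.
Most parsimonious ingroup topology: (((Stenion,Ophiyx),Ceration),(Neoinus,Meroellus)).
Neoinus and Meroellus share a more recent common ancestor with each other than either does with Ceration, so Ceration is the least closely related of the three.

Ceration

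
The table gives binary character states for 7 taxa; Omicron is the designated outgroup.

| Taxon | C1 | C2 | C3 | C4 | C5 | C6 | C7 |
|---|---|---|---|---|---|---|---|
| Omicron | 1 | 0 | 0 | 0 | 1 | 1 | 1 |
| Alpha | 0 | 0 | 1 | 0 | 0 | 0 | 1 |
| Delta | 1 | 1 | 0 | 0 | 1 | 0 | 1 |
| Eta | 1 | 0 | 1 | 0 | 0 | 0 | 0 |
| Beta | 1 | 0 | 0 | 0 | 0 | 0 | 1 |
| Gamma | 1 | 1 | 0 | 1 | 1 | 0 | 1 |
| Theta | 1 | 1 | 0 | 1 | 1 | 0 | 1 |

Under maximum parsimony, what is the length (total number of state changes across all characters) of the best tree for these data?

7

Character polarity is set by the outgroup: the derived state is whichever differs from the outgroup's state, so for C1, C5, C6, C7 the derived state is '0', and for the remaining characters it is '1'.
C1 (derived state '0') is unique to Alpha (autapomorphy; uninformative for grouping).
C2 (derived state '1') is shared by Delta, Gamma, and Theta — a synapomorphy uniting that clade.
Only Alpha and Eta show the derived state '1' for C3, supporting them as a clade.
Only Gamma and Theta show the derived state '1' for C4, supporting them as a clade.
C5: derived state '0' in Alpha, Beta, and Eta only — synapomorphy for {Alpha, Beta, Eta}.
C6 (derived state '0') is shared by all ingroup taxa — unites the whole ingroup.
C7 (derived state '0') is unique to Eta (autapomorphy; uninformative for grouping).
Most parsimonious ingroup topology: (((Alpha,Eta),Beta),(Delta,(Gamma,Theta))).
Changes per character on this tree: C1: 1; C2: 1; C3: 1; C4: 1; C5: 1; C6: 1; C7: 1.
Total = 7.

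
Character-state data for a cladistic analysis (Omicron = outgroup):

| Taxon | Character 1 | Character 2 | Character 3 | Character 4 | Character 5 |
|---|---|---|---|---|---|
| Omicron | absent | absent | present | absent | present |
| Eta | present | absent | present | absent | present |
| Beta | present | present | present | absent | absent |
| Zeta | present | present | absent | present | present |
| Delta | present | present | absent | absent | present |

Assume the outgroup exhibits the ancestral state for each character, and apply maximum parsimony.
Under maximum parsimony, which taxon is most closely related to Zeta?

Delta

Character polarity is set by the outgroup: the derived state is whichever differs from the outgroup's state, so for Character 3, Character 5 the derived state is 'absent', and for the remaining characters it is 'present'.
Character 1 (derived state 'present') is shared by all ingroup taxa — unites the whole ingroup.
Only Beta, Delta, and Zeta show the derived state 'present' for Character 2, supporting them as a clade.
Character 3: derived state 'absent' in Delta and Zeta only — synapomorphy for {Delta, Zeta}.
Character 4 (derived state 'present') is unique to Zeta (autapomorphy; uninformative for grouping).
Character 5: derived state 'absent' in Beta only — an autapomorphy, so it tells us nothing about relationships among taxa.
Most parsimonious ingroup topology: (Eta,(Beta,(Zeta,Delta))).
Zeta and Delta form a cherry on this tree, so they are sister taxa.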